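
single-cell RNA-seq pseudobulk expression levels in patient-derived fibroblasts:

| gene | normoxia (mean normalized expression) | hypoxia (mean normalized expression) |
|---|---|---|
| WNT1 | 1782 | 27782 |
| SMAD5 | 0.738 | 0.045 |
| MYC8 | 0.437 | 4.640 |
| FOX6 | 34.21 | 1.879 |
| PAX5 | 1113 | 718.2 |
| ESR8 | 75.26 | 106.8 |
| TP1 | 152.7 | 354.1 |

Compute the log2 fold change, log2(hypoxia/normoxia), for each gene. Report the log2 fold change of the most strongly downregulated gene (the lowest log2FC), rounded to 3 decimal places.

-4.186

log2(27782/1782) = 3.963  (WNT1)
log2(0.045/0.738) = -4.036  (SMAD5)
log2(4.640/0.437) = 3.408  (MYC8)
log2(1.879/34.21) = -4.186  (FOX6)
log2(718.2/1113) = -0.632  (PAX5)
log2(106.8/75.26) = 0.505  (ESR8)
log2(354.1/152.7) = 1.213  (TP1)
FOX6 is most strongly downregulated.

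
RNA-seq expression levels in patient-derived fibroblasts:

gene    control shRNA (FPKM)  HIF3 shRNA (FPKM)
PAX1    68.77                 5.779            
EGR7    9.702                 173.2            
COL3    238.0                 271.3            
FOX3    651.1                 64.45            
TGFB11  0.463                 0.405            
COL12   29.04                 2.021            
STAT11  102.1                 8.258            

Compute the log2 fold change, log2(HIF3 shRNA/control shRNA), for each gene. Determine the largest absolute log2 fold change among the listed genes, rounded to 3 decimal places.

4.158

log2(5.779/68.77) = -3.573  (PAX1)
log2(173.2/9.702) = 4.158  (EGR7)
log2(271.3/238.0) = 0.189  (COL3)
log2(64.45/651.1) = -3.337  (FOX3)
log2(0.405/0.463) = -0.193  (TGFB11)
log2(2.021/29.04) = -3.845  (COL12)
log2(8.258/102.1) = -3.628  (STAT11)
The largest magnitude belongs to EGR7.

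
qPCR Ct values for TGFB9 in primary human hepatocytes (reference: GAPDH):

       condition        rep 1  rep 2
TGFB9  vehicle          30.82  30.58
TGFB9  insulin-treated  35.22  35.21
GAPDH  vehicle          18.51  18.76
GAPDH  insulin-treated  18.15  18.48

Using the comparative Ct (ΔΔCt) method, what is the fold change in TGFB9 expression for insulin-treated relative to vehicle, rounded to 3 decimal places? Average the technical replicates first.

0.035

Mean Ct: TGFB9 vehicle 30.700; TGFB9 insulin-treated 35.215; GAPDH vehicle 18.635; GAPDH insulin-treated 18.315
ΔCt(vehicle) = 30.700 − 18.635 = 12.065
ΔCt(insulin-treated) = 35.215 − 18.315 = 16.900
ΔΔCt = 16.900 − 12.065 = 4.835
Fold change = 2^(−4.835) = 0.0350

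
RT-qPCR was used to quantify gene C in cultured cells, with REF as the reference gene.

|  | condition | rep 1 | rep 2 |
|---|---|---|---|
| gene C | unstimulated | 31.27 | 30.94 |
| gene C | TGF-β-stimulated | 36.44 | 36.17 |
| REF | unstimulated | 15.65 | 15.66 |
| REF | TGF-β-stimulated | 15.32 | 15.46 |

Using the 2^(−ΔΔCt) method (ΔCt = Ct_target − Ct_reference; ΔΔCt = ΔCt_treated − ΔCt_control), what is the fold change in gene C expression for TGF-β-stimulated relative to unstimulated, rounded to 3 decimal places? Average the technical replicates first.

0.023

Mean Ct: gene C unstimulated 31.105; gene C TGF-β-stimulated 36.305; REF unstimulated 15.655; REF TGF-β-stimulated 15.390
ΔCt(unstimulated) = 31.105 − 15.655 = 15.450
ΔCt(TGF-β-stimulated) = 36.305 − 15.390 = 20.915
ΔΔCt = 20.915 − 15.450 = 5.465
Fold change = 2^(−5.465) = 0.0226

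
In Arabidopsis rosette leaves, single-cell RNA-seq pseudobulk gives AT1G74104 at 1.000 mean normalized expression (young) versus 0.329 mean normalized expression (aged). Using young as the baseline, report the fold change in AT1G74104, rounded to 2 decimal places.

Fold change = 0.329 / 1.000 = 0.329
AT1G74104 is downregulated.

0.33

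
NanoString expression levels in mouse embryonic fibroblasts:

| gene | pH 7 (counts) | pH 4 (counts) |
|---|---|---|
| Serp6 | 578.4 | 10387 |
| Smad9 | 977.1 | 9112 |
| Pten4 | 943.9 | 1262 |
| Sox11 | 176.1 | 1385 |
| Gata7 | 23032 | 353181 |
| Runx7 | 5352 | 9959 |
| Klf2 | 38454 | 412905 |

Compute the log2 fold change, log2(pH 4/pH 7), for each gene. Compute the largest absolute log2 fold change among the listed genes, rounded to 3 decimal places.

log2(10387/578.4) = 4.167  (Serp6)
log2(9112/977.1) = 3.221  (Smad9)
log2(1262/943.9) = 0.419  (Pten4)
log2(1385/176.1) = 2.975  (Sox11)
log2(353181/23032) = 3.939  (Gata7)
log2(9959/5352) = 0.896  (Runx7)
log2(412905/38454) = 3.425  (Klf2)
The largest magnitude belongs to Serp6.

4.167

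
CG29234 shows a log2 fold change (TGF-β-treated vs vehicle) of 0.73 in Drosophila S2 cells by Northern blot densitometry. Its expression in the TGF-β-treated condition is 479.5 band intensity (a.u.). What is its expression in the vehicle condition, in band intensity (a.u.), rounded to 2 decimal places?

289.09

Fold change = 2^(0.73) = 1.6586
vehicle expression = 479.5 / 1.6586 = 289.09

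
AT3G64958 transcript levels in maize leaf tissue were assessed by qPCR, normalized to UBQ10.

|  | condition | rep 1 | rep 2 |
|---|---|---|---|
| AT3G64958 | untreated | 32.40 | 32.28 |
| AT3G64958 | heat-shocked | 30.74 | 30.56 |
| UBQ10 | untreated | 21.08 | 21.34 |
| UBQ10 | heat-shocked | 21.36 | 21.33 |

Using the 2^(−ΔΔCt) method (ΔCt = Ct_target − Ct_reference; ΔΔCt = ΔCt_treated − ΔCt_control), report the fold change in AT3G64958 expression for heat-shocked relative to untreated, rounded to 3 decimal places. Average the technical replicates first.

3.543

Mean Ct: AT3G64958 untreated 32.340; AT3G64958 heat-shocked 30.650; UBQ10 untreated 21.210; UBQ10 heat-shocked 21.345
ΔCt(untreated) = 32.340 − 21.210 = 11.130
ΔCt(heat-shocked) = 30.650 − 21.345 = 9.305
ΔΔCt = 9.305 − 11.130 = -1.825
Fold change = 2^(−(-1.825)) = 2^1.825 = 3.5431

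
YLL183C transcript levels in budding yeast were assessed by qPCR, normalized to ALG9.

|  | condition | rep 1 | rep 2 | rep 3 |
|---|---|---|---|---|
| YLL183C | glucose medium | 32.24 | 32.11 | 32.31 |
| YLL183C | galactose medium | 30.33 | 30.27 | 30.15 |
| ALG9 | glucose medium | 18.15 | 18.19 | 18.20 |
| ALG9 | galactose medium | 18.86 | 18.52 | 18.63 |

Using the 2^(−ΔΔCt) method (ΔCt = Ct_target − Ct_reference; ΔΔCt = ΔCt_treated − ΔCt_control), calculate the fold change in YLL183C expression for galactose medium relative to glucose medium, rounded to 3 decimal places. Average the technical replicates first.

5.502

Mean Ct: YLL183C glucose medium 32.220; YLL183C galactose medium 30.250; ALG9 glucose medium 18.180; ALG9 galactose medium 18.670
ΔCt(glucose medium) = 32.220 − 18.180 = 14.040
ΔCt(galactose medium) = 30.250 − 18.670 = 11.580
ΔΔCt = 11.580 − 14.040 = -2.460
Fold change = 2^(−(-2.460)) = 2^2.460 = 5.5022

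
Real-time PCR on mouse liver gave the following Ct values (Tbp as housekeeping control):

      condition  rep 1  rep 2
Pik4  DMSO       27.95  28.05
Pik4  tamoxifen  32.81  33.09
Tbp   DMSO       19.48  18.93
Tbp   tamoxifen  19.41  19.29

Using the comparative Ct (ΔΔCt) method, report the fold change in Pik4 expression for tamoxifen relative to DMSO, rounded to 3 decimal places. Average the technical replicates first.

Mean Ct: Pik4 DMSO 28.000; Pik4 tamoxifen 32.950; Tbp DMSO 19.205; Tbp tamoxifen 19.350
ΔCt(DMSO) = 28.000 − 19.205 = 8.795
ΔCt(tamoxifen) = 32.950 − 19.350 = 13.600
ΔΔCt = 13.600 − 8.795 = 4.805
Fold change = 2^(−4.805) = 0.0358

0.036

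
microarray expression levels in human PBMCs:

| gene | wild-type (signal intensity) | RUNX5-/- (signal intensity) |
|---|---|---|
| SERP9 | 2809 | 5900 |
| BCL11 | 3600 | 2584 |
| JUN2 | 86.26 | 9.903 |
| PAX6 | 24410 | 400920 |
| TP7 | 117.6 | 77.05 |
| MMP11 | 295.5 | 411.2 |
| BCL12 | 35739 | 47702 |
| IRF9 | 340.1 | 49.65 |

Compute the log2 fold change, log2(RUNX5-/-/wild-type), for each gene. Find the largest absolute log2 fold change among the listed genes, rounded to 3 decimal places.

log2(5900/2809) = 1.071  (SERP9)
log2(2584/3600) = -0.478  (BCL11)
log2(9.903/86.26) = -3.123  (JUN2)
log2(400920/24410) = 4.038  (PAX6)
log2(77.05/117.6) = -0.610  (TP7)
log2(411.2/295.5) = 0.477  (MMP11)
log2(47702/35739) = 0.417  (BCL12)
log2(49.65/340.1) = -2.776  (IRF9)
The largest magnitude belongs to PAX6.

4.038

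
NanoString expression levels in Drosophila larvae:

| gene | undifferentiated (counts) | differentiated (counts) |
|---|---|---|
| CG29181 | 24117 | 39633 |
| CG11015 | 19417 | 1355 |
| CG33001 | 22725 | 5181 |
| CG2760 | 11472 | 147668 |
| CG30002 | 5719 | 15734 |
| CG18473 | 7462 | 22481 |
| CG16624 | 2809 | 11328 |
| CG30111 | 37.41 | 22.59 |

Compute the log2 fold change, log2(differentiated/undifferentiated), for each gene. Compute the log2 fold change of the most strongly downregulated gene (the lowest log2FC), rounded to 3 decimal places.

-3.841

log2(39633/24117) = 0.717  (CG29181)
log2(1355/19417) = -3.841  (CG11015)
log2(5181/22725) = -2.133  (CG33001)
log2(147668/11472) = 3.686  (CG2760)
log2(15734/5719) = 1.460  (CG30002)
log2(22481/7462) = 1.591  (CG18473)
log2(11328/2809) = 2.012  (CG16624)
log2(22.59/37.41) = -0.728  (CG30111)
CG11015 is most strongly downregulated.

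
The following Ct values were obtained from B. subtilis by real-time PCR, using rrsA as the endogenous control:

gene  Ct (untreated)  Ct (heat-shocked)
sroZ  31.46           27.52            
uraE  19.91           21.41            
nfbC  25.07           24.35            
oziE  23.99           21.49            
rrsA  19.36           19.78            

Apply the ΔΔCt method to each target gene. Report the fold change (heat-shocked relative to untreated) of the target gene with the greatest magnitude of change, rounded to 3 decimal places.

sroZ: ΔΔCt = (27.52−19.78) − (31.46−19.36) = 7.74 − 12.10 = -4.36; fold change = 2^4.36 = 20.535
uraE: ΔΔCt = (21.41−19.78) − (19.91−19.36) = 1.63 − 0.55 = 1.08; fold change = 2^-1.08 = 0.473
nfbC: ΔΔCt = (24.35−19.78) − (25.07−19.36) = 4.57 − 5.71 = -1.14; fold change = 2^1.14 = 2.204
oziE: ΔΔCt = (21.49−19.78) − (23.99−19.36) = 1.71 − 4.63 = -2.92; fold change = 2^2.92 = 7.568
sroZ has the largest |ΔΔCt| = 4.36.

20.535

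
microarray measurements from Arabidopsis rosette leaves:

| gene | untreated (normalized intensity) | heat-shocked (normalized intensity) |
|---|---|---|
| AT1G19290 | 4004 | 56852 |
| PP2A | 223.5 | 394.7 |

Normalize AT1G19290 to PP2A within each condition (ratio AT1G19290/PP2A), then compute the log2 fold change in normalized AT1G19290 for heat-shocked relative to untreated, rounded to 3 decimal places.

AT1G19290/PP2A (untreated) = 4004 / 223.5 = 17.915
AT1G19290/PP2A (heat-shocked) = 56852 / 394.7 = 144.04
Fold change = 144.04 / 17.915 = 8.0401
log2(8.0401) = 3.0072

3.007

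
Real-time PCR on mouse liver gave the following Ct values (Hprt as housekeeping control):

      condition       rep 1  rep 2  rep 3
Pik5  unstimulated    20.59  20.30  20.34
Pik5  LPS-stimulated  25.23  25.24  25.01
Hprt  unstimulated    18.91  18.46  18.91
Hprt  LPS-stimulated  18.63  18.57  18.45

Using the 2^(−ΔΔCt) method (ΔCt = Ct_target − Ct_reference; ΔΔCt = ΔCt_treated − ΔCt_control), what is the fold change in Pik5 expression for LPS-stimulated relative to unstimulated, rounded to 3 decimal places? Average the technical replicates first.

0.032

Mean Ct: Pik5 unstimulated 20.410; Pik5 LPS-stimulated 25.160; Hprt unstimulated 18.760; Hprt LPS-stimulated 18.550
ΔCt(unstimulated) = 20.410 − 18.760 = 1.650
ΔCt(LPS-stimulated) = 25.160 − 18.550 = 6.610
ΔΔCt = 6.610 − 1.650 = 4.960
Fold change = 2^(−4.960) = 0.0321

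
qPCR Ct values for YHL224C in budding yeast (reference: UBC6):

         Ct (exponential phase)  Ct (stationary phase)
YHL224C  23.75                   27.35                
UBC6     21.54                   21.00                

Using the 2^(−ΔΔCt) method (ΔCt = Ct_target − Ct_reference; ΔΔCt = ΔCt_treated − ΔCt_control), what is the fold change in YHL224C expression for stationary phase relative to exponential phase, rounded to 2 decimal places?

ΔCt(exponential phase) = 23.750 − 21.540 = 2.210
ΔCt(stationary phase) = 27.350 − 21.000 = 6.350
ΔΔCt = 6.350 − 2.210 = 4.140
Fold change = 2^(−4.140) = 0.057

0.06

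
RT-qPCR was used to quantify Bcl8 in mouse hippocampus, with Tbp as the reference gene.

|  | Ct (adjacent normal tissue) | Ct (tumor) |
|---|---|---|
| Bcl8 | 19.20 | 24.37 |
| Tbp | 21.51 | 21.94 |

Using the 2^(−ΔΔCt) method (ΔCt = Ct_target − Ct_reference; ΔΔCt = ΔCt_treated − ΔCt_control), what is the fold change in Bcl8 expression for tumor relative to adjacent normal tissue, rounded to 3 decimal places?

ΔCt(adjacent normal tissue) = 19.200 − 21.510 = -2.310
ΔCt(tumor) = 24.370 − 21.940 = 2.430
ΔΔCt = 2.430 − (-2.310) = 4.740
Fold change = 2^(−4.740) = 0.0374

0.037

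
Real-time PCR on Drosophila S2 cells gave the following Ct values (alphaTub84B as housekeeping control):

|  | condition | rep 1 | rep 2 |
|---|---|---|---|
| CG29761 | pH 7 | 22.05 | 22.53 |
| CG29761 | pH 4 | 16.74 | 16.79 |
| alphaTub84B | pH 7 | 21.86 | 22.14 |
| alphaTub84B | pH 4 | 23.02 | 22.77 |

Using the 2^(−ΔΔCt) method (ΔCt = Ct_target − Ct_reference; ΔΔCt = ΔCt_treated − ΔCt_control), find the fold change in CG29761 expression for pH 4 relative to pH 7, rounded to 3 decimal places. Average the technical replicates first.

85.627

Mean Ct: CG29761 pH 7 22.290; CG29761 pH 4 16.765; alphaTub84B pH 7 22.000; alphaTub84B pH 4 22.895
ΔCt(pH 7) = 22.290 − 22.000 = 0.290
ΔCt(pH 4) = 16.765 − 22.895 = -6.130
ΔΔCt = -6.130 − 0.290 = -6.420
Fold change = 2^(−(-6.420)) = 2^6.420 = 85.6274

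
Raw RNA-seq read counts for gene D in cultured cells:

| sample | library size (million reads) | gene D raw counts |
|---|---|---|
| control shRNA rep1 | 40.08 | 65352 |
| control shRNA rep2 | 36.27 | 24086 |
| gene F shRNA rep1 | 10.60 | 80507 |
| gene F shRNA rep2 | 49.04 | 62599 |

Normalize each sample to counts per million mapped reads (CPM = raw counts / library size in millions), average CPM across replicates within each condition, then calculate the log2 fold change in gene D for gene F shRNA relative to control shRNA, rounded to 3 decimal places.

CPM(control shRNA rep1) = 65352 / 40.08 = 1630.5389
CPM(control shRNA rep2) = 24086 / 36.27 = 664.0750
CPM(gene F shRNA rep1) = 80507 / 10.60 = 7595.0000
CPM(gene F shRNA rep2) = 62599 / 49.04 = 1276.4886
mean CPM(control shRNA) = 1147.3070; mean CPM(gene F shRNA) = 4435.7443
Fold change = 4435.7443 / 1147.3070 = 3.86622
log2(3.86622) = 1.9509

1.951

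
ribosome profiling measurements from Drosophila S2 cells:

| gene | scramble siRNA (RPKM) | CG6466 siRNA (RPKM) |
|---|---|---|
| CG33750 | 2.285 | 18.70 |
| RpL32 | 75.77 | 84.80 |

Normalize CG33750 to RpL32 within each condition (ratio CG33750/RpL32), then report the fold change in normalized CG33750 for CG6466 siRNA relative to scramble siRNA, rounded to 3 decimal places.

CG33750/RpL32 (scramble siRNA) = 2.285 / 75.77 = 0.030157
CG33750/RpL32 (CG6466 siRNA) = 18.70 / 84.80 = 0.22052
Fold change = 0.22052 / 0.030157 = 7.3123

7.312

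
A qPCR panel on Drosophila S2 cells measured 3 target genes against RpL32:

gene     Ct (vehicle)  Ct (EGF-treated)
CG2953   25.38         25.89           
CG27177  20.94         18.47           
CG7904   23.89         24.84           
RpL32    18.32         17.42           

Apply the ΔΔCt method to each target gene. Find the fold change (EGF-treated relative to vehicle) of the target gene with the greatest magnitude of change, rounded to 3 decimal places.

0.277

CG2953: ΔΔCt = (25.89−17.42) − (25.38−18.32) = 8.47 − 7.06 = 1.41; fold change = 2^-1.41 = 0.376
CG27177: ΔΔCt = (18.47−17.42) − (20.94−18.32) = 1.05 − 2.62 = -1.57; fold change = 2^1.57 = 2.969
CG7904: ΔΔCt = (24.84−17.42) − (23.89−18.32) = 7.42 − 5.57 = 1.85; fold change = 2^-1.85 = 0.277
CG7904 has the largest |ΔΔCt| = 1.85.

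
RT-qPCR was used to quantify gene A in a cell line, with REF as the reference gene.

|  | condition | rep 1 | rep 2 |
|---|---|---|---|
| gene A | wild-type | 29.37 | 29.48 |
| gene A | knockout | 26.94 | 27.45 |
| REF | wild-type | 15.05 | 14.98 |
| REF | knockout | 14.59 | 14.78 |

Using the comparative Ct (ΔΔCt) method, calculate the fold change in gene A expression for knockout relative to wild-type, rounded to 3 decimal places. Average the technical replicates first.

Mean Ct: gene A wild-type 29.425; gene A knockout 27.195; REF wild-type 15.015; REF knockout 14.685
ΔCt(wild-type) = 29.425 − 15.015 = 14.410
ΔCt(knockout) = 27.195 − 14.685 = 12.510
ΔΔCt = 12.510 − 14.410 = -1.900
Fold change = 2^(−(-1.900)) = 2^1.900 = 3.7321

3.732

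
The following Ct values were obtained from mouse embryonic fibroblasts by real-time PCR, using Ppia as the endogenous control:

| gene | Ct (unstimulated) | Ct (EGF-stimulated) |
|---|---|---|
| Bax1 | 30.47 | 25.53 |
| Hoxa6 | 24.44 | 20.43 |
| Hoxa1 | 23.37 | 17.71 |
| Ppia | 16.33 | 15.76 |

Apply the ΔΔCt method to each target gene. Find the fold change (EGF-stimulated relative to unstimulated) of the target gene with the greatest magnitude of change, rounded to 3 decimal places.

34.060

Bax1: ΔΔCt = (25.53−15.76) − (30.47−16.33) = 9.77 − 14.14 = -4.37; fold change = 2^4.37 = 20.678
Hoxa6: ΔΔCt = (20.43−15.76) − (24.44−16.33) = 4.67 − 8.11 = -3.44; fold change = 2^3.44 = 10.853
Hoxa1: ΔΔCt = (17.71−15.76) − (23.37−16.33) = 1.95 − 7.04 = -5.09; fold change = 2^5.09 = 34.060
Hoxa1 has the largest |ΔΔCt| = 5.09.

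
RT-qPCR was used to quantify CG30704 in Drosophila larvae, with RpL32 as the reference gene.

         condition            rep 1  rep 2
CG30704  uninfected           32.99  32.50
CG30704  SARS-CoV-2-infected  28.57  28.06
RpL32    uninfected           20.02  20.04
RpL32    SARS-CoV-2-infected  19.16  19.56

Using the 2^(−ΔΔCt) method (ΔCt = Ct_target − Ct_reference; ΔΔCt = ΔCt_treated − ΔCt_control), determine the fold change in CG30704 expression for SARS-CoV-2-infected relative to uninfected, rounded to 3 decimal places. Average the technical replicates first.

Mean Ct: CG30704 uninfected 32.745; CG30704 SARS-CoV-2-infected 28.315; RpL32 uninfected 20.030; RpL32 SARS-CoV-2-infected 19.360
ΔCt(uninfected) = 32.745 − 20.030 = 12.715
ΔCt(SARS-CoV-2-infected) = 28.315 − 19.360 = 8.955
ΔΔCt = 8.955 − 12.715 = -3.760
Fold change = 2^(−(-3.760)) = 2^3.760 = 13.5479

13.548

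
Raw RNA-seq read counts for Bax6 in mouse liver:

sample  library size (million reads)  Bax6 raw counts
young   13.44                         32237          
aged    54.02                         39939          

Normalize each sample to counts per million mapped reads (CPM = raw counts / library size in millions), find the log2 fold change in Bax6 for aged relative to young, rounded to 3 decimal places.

CPM(young) = 32237 / 13.44 = 2398.5863
CPM(aged) = 39939 / 54.02 = 739.3373
Fold change = 739.3373 / 2398.5863 = 0.30824
log2(0.30824) = -1.6979

-1.698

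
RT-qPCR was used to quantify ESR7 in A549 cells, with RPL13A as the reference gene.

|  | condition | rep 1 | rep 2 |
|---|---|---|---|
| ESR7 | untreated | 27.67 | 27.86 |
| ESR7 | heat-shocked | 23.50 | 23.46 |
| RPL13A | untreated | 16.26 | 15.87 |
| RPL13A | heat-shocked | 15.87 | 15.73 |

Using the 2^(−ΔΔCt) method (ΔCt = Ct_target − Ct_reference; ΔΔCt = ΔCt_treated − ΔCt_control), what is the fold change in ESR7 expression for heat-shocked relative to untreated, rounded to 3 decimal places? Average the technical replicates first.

16.223

Mean Ct: ESR7 untreated 27.765; ESR7 heat-shocked 23.480; RPL13A untreated 16.065; RPL13A heat-shocked 15.800
ΔCt(untreated) = 27.765 − 16.065 = 11.700
ΔCt(heat-shocked) = 23.480 − 15.800 = 7.680
ΔΔCt = 7.680 − 11.700 = -4.020
Fold change = 2^(−(-4.020)) = 2^4.020 = 16.2234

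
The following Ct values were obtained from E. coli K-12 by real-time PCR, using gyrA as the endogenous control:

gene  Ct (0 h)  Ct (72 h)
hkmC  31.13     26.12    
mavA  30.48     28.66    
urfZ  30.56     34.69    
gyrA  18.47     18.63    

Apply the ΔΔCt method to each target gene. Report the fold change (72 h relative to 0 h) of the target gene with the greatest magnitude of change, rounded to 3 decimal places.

36.002

hkmC: ΔΔCt = (26.12−18.63) − (31.13−18.47) = 7.49 − 12.66 = -5.17; fold change = 2^5.17 = 36.002
mavA: ΔΔCt = (28.66−18.63) − (30.48−18.47) = 10.03 − 12.01 = -1.98; fold change = 2^1.98 = 3.945
urfZ: ΔΔCt = (34.69−18.63) − (30.56−18.47) = 16.06 − 12.09 = 3.97; fold change = 2^-3.97 = 0.064
hkmC has the largest |ΔΔCt| = 5.17.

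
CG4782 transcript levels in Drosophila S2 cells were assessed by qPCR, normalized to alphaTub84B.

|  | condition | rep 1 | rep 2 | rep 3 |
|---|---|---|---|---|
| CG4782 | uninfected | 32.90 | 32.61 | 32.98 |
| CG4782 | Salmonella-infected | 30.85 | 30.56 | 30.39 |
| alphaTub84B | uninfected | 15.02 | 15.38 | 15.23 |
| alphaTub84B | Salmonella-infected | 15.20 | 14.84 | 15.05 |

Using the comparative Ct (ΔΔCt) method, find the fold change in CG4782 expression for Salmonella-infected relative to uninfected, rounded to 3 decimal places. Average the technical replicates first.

Mean Ct: CG4782 uninfected 32.830; CG4782 Salmonella-infected 30.600; alphaTub84B uninfected 15.210; alphaTub84B Salmonella-infected 15.030
ΔCt(uninfected) = 32.830 − 15.210 = 17.620
ΔCt(Salmonella-infected) = 30.600 − 15.030 = 15.570
ΔΔCt = 15.570 − 17.620 = -2.050
Fold change = 2^(−(-2.050)) = 2^2.050 = 4.1411

4.141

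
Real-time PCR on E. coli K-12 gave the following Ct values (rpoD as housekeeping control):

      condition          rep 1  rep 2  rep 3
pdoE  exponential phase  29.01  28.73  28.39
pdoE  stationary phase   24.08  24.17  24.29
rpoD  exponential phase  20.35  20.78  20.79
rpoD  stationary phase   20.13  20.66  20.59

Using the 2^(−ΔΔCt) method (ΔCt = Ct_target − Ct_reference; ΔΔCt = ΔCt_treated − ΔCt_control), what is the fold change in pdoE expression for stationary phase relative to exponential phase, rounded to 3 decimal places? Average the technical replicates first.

Mean Ct: pdoE exponential phase 28.710; pdoE stationary phase 24.180; rpoD exponential phase 20.640; rpoD stationary phase 20.460
ΔCt(exponential phase) = 28.710 − 20.640 = 8.070
ΔCt(stationary phase) = 24.180 − 20.460 = 3.720
ΔΔCt = 3.720 − 8.070 = -4.350
Fold change = 2^(−(-4.350)) = 2^4.350 = 20.3930

20.393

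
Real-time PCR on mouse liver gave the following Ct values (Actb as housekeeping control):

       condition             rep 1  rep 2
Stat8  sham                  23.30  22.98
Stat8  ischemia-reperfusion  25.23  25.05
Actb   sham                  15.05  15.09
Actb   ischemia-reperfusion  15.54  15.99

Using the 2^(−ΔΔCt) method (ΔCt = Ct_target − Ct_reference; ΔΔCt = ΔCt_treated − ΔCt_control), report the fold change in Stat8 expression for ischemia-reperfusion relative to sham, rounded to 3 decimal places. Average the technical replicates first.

0.405

Mean Ct: Stat8 sham 23.140; Stat8 ischemia-reperfusion 25.140; Actb sham 15.070; Actb ischemia-reperfusion 15.765
ΔCt(sham) = 23.140 − 15.070 = 8.070
ΔCt(ischemia-reperfusion) = 25.140 − 15.765 = 9.375
ΔΔCt = 9.375 − 8.070 = 1.305
Fold change = 2^(−1.305) = 0.4047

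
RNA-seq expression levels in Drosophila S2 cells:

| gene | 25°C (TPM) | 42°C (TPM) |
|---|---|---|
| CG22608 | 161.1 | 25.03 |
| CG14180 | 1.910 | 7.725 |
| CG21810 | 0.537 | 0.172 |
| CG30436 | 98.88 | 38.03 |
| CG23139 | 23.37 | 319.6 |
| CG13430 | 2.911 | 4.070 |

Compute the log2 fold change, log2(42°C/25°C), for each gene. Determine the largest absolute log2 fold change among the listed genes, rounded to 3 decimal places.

log2(25.03/161.1) = -2.686  (CG22608)
log2(7.725/1.910) = 2.016  (CG14180)
log2(0.172/0.537) = -1.643  (CG21810)
log2(38.03/98.88) = -1.379  (CG30436)
log2(319.6/23.37) = 3.774  (CG23139)
log2(4.070/2.911) = 0.484  (CG13430)
The largest magnitude belongs to CG23139.

3.774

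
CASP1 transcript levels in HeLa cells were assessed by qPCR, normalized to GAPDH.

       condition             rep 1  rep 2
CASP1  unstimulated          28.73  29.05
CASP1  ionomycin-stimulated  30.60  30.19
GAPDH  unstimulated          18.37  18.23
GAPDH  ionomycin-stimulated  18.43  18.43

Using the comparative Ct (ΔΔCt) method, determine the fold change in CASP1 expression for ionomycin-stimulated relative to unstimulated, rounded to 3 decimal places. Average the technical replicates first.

Mean Ct: CASP1 unstimulated 28.890; CASP1 ionomycin-stimulated 30.395; GAPDH unstimulated 18.300; GAPDH ionomycin-stimulated 18.430
ΔCt(unstimulated) = 28.890 − 18.300 = 10.590
ΔCt(ionomycin-stimulated) = 30.395 − 18.430 = 11.965
ΔΔCt = 11.965 − 10.590 = 1.375
Fold change = 2^(−1.375) = 0.3856

0.386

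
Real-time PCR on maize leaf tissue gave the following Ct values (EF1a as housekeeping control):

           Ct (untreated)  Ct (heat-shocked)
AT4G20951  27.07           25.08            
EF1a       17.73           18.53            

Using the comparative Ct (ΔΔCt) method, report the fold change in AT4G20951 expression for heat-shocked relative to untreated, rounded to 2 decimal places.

6.92

ΔCt(untreated) = 27.070 − 17.730 = 9.340
ΔCt(heat-shocked) = 25.080 − 18.530 = 6.550
ΔΔCt = 6.550 − 9.340 = -2.790
Fold change = 2^(−(-2.790)) = 2^2.790 = 6.916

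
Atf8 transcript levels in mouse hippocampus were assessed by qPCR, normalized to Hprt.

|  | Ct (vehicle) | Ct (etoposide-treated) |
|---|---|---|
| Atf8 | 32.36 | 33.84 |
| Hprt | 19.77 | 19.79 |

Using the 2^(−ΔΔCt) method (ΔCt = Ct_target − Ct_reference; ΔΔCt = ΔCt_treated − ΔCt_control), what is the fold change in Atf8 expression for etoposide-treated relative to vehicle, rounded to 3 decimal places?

ΔCt(vehicle) = 32.360 − 19.770 = 12.590
ΔCt(etoposide-treated) = 33.840 − 19.790 = 14.050
ΔΔCt = 14.050 − 12.590 = 1.460
Fold change = 2^(−1.460) = 0.3635

0.363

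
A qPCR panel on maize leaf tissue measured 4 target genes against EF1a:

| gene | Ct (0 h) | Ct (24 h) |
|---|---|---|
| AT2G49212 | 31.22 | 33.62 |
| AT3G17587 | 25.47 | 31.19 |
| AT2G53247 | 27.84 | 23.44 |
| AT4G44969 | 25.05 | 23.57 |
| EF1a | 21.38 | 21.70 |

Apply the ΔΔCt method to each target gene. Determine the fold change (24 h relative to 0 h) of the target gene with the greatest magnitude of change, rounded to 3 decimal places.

AT2G49212: ΔΔCt = (33.62−21.70) − (31.22−21.38) = 11.92 − 9.84 = 2.08; fold change = 2^-2.08 = 0.237
AT3G17587: ΔΔCt = (31.19−21.70) − (25.47−21.38) = 9.49 − 4.09 = 5.40; fold change = 2^-5.40 = 0.024
AT2G53247: ΔΔCt = (23.44−21.70) − (27.84−21.38) = 1.74 − 6.46 = -4.72; fold change = 2^4.72 = 26.355
AT4G44969: ΔΔCt = (23.57−21.70) − (25.05−21.38) = 1.87 − 3.67 = -1.80; fold change = 2^1.80 = 3.482
AT3G17587 has the largest |ΔΔCt| = 5.40.

0.024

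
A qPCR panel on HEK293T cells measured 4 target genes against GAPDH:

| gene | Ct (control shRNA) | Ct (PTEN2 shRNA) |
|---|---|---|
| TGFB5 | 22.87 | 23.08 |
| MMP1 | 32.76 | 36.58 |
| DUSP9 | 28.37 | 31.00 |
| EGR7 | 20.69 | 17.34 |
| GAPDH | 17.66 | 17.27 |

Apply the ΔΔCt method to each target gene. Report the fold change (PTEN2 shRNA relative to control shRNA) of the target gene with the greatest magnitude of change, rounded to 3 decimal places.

TGFB5: ΔΔCt = (23.08−17.27) − (22.87−17.66) = 5.81 − 5.21 = 0.60; fold change = 2^-0.60 = 0.660
MMP1: ΔΔCt = (36.58−17.27) − (32.76−17.66) = 19.31 − 15.10 = 4.21; fold change = 2^-4.21 = 0.054
DUSP9: ΔΔCt = (31.00−17.27) − (28.37−17.66) = 13.73 − 10.71 = 3.02; fold change = 2^-3.02 = 0.123
EGR7: ΔΔCt = (17.34−17.27) − (20.69−17.66) = 0.07 − 3.03 = -2.96; fold change = 2^2.96 = 7.781
MMP1 has the largest |ΔΔCt| = 4.21.

0.054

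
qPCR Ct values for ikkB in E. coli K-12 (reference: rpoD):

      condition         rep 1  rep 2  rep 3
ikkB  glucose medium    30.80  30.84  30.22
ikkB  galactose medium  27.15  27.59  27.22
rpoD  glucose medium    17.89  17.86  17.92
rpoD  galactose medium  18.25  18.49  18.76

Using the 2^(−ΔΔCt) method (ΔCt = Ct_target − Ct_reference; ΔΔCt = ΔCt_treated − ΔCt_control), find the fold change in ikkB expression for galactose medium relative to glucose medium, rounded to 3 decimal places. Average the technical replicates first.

15.032

Mean Ct: ikkB glucose medium 30.620; ikkB galactose medium 27.320; rpoD glucose medium 17.890; rpoD galactose medium 18.500
ΔCt(glucose medium) = 30.620 − 17.890 = 12.730
ΔCt(galactose medium) = 27.320 − 18.500 = 8.820
ΔΔCt = 8.820 − 12.730 = -3.910
Fold change = 2^(−(-3.910)) = 2^3.910 = 15.0324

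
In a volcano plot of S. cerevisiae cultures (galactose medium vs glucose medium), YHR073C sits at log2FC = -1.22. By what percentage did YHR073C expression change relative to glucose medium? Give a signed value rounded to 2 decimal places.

-57.07%

Fold change = 2^(-1.22) = 0.4293
Percent change = (FC − 1) × 100% = (0.4293 − 1) × 100 = -57.07%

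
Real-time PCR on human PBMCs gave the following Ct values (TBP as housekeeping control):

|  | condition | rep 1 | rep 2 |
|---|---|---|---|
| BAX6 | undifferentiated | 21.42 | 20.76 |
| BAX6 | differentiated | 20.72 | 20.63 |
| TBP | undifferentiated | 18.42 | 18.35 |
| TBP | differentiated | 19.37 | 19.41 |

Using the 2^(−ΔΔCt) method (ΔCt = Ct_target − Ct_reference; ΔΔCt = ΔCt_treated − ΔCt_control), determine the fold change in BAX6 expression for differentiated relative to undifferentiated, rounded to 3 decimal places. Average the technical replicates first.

Mean Ct: BAX6 undifferentiated 21.090; BAX6 differentiated 20.675; TBP undifferentiated 18.385; TBP differentiated 19.390
ΔCt(undifferentiated) = 21.090 − 18.385 = 2.705
ΔCt(differentiated) = 20.675 − 19.390 = 1.285
ΔΔCt = 1.285 − 2.705 = -1.420
Fold change = 2^(−(-1.420)) = 2^1.420 = 2.6759

2.676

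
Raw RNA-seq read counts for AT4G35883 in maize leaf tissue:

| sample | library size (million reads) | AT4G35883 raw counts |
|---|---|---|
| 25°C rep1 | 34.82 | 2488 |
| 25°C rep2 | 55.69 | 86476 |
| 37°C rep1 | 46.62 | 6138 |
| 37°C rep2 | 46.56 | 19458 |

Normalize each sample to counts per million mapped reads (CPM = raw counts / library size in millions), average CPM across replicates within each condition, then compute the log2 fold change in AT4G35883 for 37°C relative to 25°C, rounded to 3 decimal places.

-1.563

CPM(25°C rep1) = 2488 / 34.82 = 71.4532
CPM(25°C rep2) = 86476 / 55.69 = 1552.8102
CPM(37°C rep1) = 6138 / 46.62 = 131.6602
CPM(37°C rep2) = 19458 / 46.56 = 417.9124
mean CPM(25°C) = 812.1317; mean CPM(37°C) = 274.7863
Fold change = 274.7863 / 812.1317 = 0.33835
log2(0.33835) = -1.5634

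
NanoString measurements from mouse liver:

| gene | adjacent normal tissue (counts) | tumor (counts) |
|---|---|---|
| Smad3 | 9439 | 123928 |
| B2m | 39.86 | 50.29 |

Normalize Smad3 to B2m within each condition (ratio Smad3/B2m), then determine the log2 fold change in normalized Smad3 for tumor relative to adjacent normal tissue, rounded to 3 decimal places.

3.379

Smad3/B2m (adjacent normal tissue) = 9439 / 39.86 = 236.8
Smad3/B2m (tumor) = 123928 / 50.29 = 2464.3
Fold change = 2464.3 / 236.8 = 10.4064
log2(10.4064) = 3.3794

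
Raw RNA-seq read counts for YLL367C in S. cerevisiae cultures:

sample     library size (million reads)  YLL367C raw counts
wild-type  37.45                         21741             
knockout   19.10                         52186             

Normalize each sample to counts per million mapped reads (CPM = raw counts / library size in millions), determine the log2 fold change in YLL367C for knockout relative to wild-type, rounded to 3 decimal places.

2.235

CPM(wild-type) = 21741 / 37.45 = 580.5340
CPM(knockout) = 52186 / 19.10 = 2732.2513
Fold change = 2732.2513 / 580.5340 = 4.70644
log2(4.70644) = 2.2346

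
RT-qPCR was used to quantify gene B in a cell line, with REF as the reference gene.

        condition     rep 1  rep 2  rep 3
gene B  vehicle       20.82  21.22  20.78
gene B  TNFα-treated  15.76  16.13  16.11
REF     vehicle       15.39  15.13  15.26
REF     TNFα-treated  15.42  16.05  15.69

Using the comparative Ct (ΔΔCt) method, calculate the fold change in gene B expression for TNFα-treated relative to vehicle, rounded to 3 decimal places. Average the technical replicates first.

42.224

Mean Ct: gene B vehicle 20.940; gene B TNFα-treated 16.000; REF vehicle 15.260; REF TNFα-treated 15.720
ΔCt(vehicle) = 20.940 − 15.260 = 5.680
ΔCt(TNFα-treated) = 16.000 − 15.720 = 0.280
ΔΔCt = 0.280 − 5.680 = -5.400
Fold change = 2^(−(-5.400)) = 2^5.400 = 42.2243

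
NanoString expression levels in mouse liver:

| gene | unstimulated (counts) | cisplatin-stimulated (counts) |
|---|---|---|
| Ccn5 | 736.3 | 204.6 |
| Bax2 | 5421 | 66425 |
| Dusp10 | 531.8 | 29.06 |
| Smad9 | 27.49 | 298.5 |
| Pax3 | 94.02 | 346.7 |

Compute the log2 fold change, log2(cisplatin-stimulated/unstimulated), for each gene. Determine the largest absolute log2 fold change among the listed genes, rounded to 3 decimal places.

4.194

log2(204.6/736.3) = -1.847  (Ccn5)
log2(66425/5421) = 3.615  (Bax2)
log2(29.06/531.8) = -4.194  (Dusp10)
log2(298.5/27.49) = 3.441  (Smad9)
log2(346.7/94.02) = 1.883  (Pax3)
The largest magnitude belongs to Dusp10.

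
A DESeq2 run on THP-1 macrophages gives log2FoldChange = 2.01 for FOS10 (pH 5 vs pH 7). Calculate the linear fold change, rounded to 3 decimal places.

4.028

Fold change = 2^(2.01) = 4.0278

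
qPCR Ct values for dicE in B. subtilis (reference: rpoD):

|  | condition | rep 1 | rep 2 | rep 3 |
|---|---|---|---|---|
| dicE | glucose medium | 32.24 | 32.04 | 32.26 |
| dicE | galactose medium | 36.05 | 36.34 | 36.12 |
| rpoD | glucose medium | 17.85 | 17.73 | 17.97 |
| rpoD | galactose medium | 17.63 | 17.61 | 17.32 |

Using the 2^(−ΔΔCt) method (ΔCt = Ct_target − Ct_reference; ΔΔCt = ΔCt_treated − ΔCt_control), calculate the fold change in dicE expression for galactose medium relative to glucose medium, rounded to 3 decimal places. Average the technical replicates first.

Mean Ct: dicE glucose medium 32.180; dicE galactose medium 36.170; rpoD glucose medium 17.850; rpoD galactose medium 17.520
ΔCt(glucose medium) = 32.180 − 17.850 = 14.330
ΔCt(galactose medium) = 36.170 − 17.520 = 18.650
ΔΔCt = 18.650 − 14.330 = 4.320
Fold change = 2^(−4.320) = 0.0501

0.050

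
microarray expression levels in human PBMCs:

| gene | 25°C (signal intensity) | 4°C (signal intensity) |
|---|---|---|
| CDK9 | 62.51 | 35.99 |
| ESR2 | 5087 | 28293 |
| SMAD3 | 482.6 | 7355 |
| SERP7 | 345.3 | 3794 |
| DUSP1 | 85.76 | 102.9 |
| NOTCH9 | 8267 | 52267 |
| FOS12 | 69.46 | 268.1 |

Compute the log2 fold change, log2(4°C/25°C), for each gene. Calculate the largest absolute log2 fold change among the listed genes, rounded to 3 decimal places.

3.930

log2(35.99/62.51) = -0.796  (CDK9)
log2(28293/5087) = 2.476  (ESR2)
log2(7355/482.6) = 3.930  (SMAD3)
log2(3794/345.3) = 3.458  (SERP7)
log2(102.9/85.76) = 0.263  (DUSP1)
log2(52267/8267) = 2.660  (NOTCH9)
log2(268.1/69.46) = 1.949  (FOS12)
The largest magnitude belongs to SMAD3.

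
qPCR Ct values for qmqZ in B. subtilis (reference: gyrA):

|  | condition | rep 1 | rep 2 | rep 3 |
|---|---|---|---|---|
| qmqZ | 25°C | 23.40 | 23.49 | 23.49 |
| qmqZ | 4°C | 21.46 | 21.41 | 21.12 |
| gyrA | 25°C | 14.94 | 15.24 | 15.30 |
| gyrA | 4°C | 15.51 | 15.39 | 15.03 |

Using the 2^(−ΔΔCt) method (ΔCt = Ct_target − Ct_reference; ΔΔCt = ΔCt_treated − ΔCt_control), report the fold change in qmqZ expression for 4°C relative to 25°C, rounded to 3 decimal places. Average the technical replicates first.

4.857

Mean Ct: qmqZ 25°C 23.460; qmqZ 4°C 21.330; gyrA 25°C 15.160; gyrA 4°C 15.310
ΔCt(25°C) = 23.460 − 15.160 = 8.300
ΔCt(4°C) = 21.330 − 15.310 = 6.020
ΔΔCt = 6.020 − 8.300 = -2.280
Fold change = 2^(−(-2.280)) = 2^2.280 = 4.8568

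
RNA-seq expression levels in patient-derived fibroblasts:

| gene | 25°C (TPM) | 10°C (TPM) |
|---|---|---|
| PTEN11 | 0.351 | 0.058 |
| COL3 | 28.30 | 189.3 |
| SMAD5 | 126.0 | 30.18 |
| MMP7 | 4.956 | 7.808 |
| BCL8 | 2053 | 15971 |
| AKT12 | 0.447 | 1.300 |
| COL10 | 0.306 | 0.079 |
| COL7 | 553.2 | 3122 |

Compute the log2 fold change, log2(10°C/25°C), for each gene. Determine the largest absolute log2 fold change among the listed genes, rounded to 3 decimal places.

2.960

log2(0.058/0.351) = -2.597  (PTEN11)
log2(189.3/28.30) = 2.742  (COL3)
log2(30.18/126.0) = -2.062  (SMAD5)
log2(7.808/4.956) = 0.656  (MMP7)
log2(15971/2053) = 2.960  (BCL8)
log2(1.300/0.447) = 1.540  (AKT12)
log2(0.079/0.306) = -1.954  (COL10)
log2(3122/553.2) = 2.497  (COL7)
The largest magnitude belongs to BCL8.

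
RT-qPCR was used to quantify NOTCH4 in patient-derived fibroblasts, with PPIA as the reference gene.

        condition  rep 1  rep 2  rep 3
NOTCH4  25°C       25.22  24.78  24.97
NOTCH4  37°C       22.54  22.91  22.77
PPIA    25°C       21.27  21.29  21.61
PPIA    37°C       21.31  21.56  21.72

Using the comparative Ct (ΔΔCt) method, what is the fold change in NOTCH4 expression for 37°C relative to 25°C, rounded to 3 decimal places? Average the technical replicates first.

Mean Ct: NOTCH4 25°C 24.990; NOTCH4 37°C 22.740; PPIA 25°C 21.390; PPIA 37°C 21.530
ΔCt(25°C) = 24.990 − 21.390 = 3.600
ΔCt(37°C) = 22.740 − 21.530 = 1.210
ΔΔCt = 1.210 − 3.600 = -2.390
Fold change = 2^(−(-2.390)) = 2^2.390 = 5.2416

5.242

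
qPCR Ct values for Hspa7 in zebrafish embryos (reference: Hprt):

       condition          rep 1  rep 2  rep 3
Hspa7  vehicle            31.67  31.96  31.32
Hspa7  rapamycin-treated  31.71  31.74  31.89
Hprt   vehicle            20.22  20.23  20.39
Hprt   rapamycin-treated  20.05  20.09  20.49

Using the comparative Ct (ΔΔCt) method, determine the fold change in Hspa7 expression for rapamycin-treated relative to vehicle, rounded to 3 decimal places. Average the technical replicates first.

0.871

Mean Ct: Hspa7 vehicle 31.650; Hspa7 rapamycin-treated 31.780; Hprt vehicle 20.280; Hprt rapamycin-treated 20.210
ΔCt(vehicle) = 31.650 − 20.280 = 11.370
ΔCt(rapamycin-treated) = 31.780 − 20.210 = 11.570
ΔΔCt = 11.570 − 11.370 = 0.200
Fold change = 2^(−0.200) = 0.8706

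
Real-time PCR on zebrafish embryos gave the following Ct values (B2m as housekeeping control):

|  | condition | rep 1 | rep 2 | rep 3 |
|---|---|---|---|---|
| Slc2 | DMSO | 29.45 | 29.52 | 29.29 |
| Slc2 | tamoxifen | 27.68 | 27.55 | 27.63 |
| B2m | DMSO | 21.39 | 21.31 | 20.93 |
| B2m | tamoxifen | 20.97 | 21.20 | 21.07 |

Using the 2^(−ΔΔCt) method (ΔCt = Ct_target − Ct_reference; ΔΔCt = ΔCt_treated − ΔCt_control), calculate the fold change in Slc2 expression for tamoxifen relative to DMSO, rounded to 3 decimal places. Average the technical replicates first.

Mean Ct: Slc2 DMSO 29.420; Slc2 tamoxifen 27.620; B2m DMSO 21.210; B2m tamoxifen 21.080
ΔCt(DMSO) = 29.420 − 21.210 = 8.210
ΔCt(tamoxifen) = 27.620 − 21.080 = 6.540
ΔΔCt = 6.540 − 8.210 = -1.670
Fold change = 2^(−(-1.670)) = 2^1.670 = 3.1821

3.182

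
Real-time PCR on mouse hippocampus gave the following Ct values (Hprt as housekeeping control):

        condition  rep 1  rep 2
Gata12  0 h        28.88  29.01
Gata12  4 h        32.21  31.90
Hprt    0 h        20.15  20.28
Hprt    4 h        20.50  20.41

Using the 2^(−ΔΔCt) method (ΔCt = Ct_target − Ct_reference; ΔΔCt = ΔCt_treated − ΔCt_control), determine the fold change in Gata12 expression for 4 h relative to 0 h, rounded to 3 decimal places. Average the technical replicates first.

0.137

Mean Ct: Gata12 0 h 28.945; Gata12 4 h 32.055; Hprt 0 h 20.215; Hprt 4 h 20.455
ΔCt(0 h) = 28.945 − 20.215 = 8.730
ΔCt(4 h) = 32.055 − 20.455 = 11.600
ΔΔCt = 11.600 − 8.730 = 2.870
Fold change = 2^(−2.870) = 0.1368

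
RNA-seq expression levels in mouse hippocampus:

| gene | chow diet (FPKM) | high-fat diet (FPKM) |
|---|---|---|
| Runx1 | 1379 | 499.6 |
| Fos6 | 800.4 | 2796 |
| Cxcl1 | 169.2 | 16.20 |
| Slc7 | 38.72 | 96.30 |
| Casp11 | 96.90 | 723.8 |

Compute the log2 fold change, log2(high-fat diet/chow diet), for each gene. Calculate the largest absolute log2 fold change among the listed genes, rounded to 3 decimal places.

3.385

log2(499.6/1379) = -1.465  (Runx1)
log2(2796/800.4) = 1.805  (Fos6)
log2(16.20/169.2) = -3.385  (Cxcl1)
log2(96.30/38.72) = 1.314  (Slc7)
log2(723.8/96.90) = 2.901  (Casp11)
The largest magnitude belongs to Cxcl1.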